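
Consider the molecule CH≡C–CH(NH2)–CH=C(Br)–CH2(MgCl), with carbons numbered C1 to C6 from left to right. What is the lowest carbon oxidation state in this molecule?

Tallying each carbon's bonds:
C1: 3C, 1H → 0 − 1 = -1
C2: 4C → 0 = 0
C3: 2C, 1H, 1N → 0 − 1 + 1 = 0
C4: 3C, 1H → 0 − 1 = -1
C5: 3C, 1Br → 0 + 1 = +1
C6: 1C, 2H, 1Mg → 0 − 2 − 1 = -3
The lowest value is -3.

-3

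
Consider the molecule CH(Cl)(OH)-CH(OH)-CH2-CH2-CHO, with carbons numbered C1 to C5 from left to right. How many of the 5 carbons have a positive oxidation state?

Count +1 for every bond to an atom more electronegative than carbon and −1 for every bond to one less electronegative; C–C bonds are 0. Tallying each carbon:
C1: 1C, 1H, 1O, 1Cl → 0 − 1 + 1 + 1 = +1
C2: 2C, 1H, 1O → 0 − 1 + 1 = 0
C3: 2C, 2H → 0 − 2 = -2
C4: 2C, 2H → 0 − 2 = -2
C5: 1C, 1H, 2O → 0 − 1 + 2 = +1
2 carbons (C1, C5) meet the condition.

2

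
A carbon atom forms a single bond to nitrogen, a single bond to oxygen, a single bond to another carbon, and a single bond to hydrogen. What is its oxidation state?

+1

Each bond to a more electronegative atom (O, N, halogen) counts +1, each bond to a less electronegative atom (H, metal, B, Si) counts −1, and each C–C bond counts 0.
The carbon has one bond to C (0), one bond to O (+1), one bond to H (-1), one bond to N (+1).
Oxidation state = 0 + 1 − 1 + 1 = +1.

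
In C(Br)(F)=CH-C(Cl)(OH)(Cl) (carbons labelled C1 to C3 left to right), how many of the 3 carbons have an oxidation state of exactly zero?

0

Tallying each carbon's bonds:
C1: 2C, 1F, 1Br → 0 + 1 + 1 = +2
C2: 3C, 1H → 0 − 1 = -1
C3: 1C, 1O, 2Cl → 0 + 1 + 2 = +3
0 carbons meet the condition.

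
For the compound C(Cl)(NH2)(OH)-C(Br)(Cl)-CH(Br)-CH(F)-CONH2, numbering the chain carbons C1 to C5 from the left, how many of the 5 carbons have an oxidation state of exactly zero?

2

Count +1 for every bond to an atom more electronegative than carbon and −1 for every bond to one less electronegative; C–C bonds are 0. Tallying each carbon:
C1: 1C, 1O, 1N, 1Cl → 0 + 1 + 1 + 1 = +3
C2: 2C, 1Cl, 1Br → 0 + 1 + 1 = +2
C3: 2C, 1H, 1Br → 0 − 1 + 1 = 0
C4: 2C, 1H, 1F → 0 − 1 + 1 = 0
C5: 1C, 2O, 1N → 0 + 2 + 1 = +3
2 carbons (C3, C4) meet the condition.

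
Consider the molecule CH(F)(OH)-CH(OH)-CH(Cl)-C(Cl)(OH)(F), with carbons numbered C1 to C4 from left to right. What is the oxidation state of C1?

+1

Bonds to more-electronegative neighbours contribute +1 each, bonds to H or metals contribute −1 each, and C–C bonds contribute 0.
C1 has one bond to C (0), one bond to H (-1), one bond to F (+1), one bond to O (+1).
Oxidation state = 0 − 1 + 1 + 1 = +1.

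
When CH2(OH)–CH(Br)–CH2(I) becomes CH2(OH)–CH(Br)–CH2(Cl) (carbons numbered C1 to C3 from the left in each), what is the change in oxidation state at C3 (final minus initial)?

Before: C3 has 1 bond to C, 2 bonds to H, 1 bond to I → oxidation state -1.
After: C3 has 1 bond to C, 2 bonds to H, 1 bond to Cl → oxidation state -1.
Δ = -1 − (-1) = 0, so no net redox change at C3.

0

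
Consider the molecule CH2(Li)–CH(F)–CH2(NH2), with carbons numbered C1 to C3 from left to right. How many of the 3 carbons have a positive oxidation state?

0

Tallying each carbon's bonds:
C1: 1C, 2H, 1Li → 0 − 2 − 1 = -3
C2: 2C, 1H, 1F → 0 − 1 + 1 = 0
C3: 1C, 2H, 1N → 0 − 2 + 1 = -1
0 carbons meet the condition.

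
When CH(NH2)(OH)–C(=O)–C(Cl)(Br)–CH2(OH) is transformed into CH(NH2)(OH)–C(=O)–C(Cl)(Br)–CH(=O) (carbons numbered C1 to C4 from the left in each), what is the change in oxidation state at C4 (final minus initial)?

Before: C4 has 1 bond to C, 2 bonds to H, 1 bond to O → oxidation state -1.
After: C4 has 1 bond to C, 1 bond to H, 2 bonds to O → oxidation state +1.
Δ = +1 − (-1) = +2, so this is an oxidation at C4.

+2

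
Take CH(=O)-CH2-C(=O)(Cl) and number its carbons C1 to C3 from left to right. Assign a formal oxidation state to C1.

+1

Each bond to a more electronegative atom (O, N, halogen) counts +1, each bond to a less electronegative atom (H, metal, B, Si) counts −1, and each C–C bond counts 0.
C1 has one bond to C (0), a double bond to O (2×+1 = +2), one bond to H (-1).
Oxidation state = 0 + 2 − 1 = +1.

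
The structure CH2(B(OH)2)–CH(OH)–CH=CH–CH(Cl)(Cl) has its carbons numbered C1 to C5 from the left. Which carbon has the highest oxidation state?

C5

Tallying each carbon's bonds:
C1: 1C, 2H, 1B → 0 − 2 − 1 = -3
C2: 2C, 1H, 1O → 0 − 1 + 1 = 0
C3: 3C, 1H → 0 − 1 = -1
C4: 3C, 1H → 0 − 1 = -1
C5: 1C, 1H, 2Cl → 0 − 1 + 2 = +1
The most oxidised carbon is C5 at +1.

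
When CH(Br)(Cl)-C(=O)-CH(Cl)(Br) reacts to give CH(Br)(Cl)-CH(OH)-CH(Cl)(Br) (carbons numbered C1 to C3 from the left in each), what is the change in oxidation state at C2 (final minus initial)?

Before: C2 has 2 bonds to C, 2 bonds to O → oxidation state +2.
After: C2 has 2 bonds to C, 1 bond to H, 1 bond to O → oxidation state 0.
Δ = 0 − (+2) = -2, so this is a reduction at C2.

-2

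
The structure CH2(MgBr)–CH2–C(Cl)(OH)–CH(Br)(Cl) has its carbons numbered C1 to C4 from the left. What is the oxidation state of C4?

C4 has one bond to C (0), one bond to H (-1), one bond to Br (+1), one bond to Cl (+1).
Oxidation state = 0 − 1 + 1 + 1 = +1.

+1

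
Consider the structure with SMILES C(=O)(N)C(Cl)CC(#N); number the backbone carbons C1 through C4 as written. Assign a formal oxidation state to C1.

C1 has one bond to C (0), a double bond to O (2×+1 = +2), one bond to N (+1).
Oxidation state = 0 + 2 + 1 = +3.

+3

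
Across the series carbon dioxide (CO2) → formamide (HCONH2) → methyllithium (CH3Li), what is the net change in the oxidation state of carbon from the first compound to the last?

Carbon oxidation states along the series — carbon dioxide: +4, formamide: +2, methyllithium: -4.
Net change = -4 − (+4) = -8.

-8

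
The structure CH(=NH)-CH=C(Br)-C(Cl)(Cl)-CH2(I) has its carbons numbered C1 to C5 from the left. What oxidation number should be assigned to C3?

+1

Assign +1 per bond to O/N/halogen, −1 per bond to H or an electropositive element, and 0 per bond to carbon.
C3 has a double bond to C (2×0 = 0), one bond to C (0), one bond to Br (+1).
Oxidation state = 0 + 0 + 1 = +1.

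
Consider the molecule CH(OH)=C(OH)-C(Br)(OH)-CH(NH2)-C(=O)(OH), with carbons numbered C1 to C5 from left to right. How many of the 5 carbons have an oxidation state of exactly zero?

Each bond to a more electronegative atom (O, N, halogen) counts +1, each bond to a less electronegative atom (H, metal, B, Si) counts −1, and each C–C bond counts 0. Tallying each carbon:
C1: 2C, 1H, 1O → 0 − 1 + 1 = 0
C2: 3C, 1O → 0 + 1 = +1
C3: 2C, 1O, 1Br → 0 + 1 + 1 = +2
C4: 2C, 1H, 1N → 0 − 1 + 1 = 0
C5: 1C, 3O → 0 + 3 = +3
2 carbons (C1, C4) meet the condition.

2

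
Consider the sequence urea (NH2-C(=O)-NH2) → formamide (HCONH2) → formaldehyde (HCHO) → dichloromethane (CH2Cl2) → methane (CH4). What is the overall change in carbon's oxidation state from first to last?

-8

Carbon oxidation states along the series — urea: +4, formamide: +2, formaldehyde: 0, dichloromethane: 0, methane: -4.
Net change = -4 − (+4) = -8.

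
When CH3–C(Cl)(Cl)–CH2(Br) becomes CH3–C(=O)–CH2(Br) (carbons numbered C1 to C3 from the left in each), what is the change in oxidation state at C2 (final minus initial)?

0

Before: C2 has 2 bonds to C, 2 bonds to Cl → oxidation state +2.
After: C2 has 2 bonds to C, 2 bonds to O → oxidation state +2.
Δ = +2 − (+2) = 0, so no net redox change at C2.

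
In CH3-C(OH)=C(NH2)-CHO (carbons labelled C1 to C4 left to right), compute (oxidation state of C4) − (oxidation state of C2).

C4: 1C, 1H, 2O → 0 − 1 + 2 = +1
C2: 3C, 1O → 0 + 1 = +1
Difference: +1 − (+1) = 0.

0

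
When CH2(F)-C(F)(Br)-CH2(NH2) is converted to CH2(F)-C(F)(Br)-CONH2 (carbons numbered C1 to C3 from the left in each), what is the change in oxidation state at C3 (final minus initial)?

Before: C3 has 1 bond to C, 2 bonds to H, 1 bond to N → oxidation state -1.
After: C3 has 1 bond to C, 2 bonds to O, 1 bond to N → oxidation state +3.
Δ = +3 − (-1) = +4, so this is an oxidation at C3.

+4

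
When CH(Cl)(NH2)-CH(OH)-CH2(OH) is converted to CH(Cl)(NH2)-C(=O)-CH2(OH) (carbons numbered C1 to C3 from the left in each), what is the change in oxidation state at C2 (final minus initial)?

+2

Before: C2 has 2 bonds to C, 1 bond to H, 1 bond to O → oxidation state 0.
After: C2 has 2 bonds to C, 2 bonds to O → oxidation state +2.
Δ = +2 − (0) = +2, so this is an oxidation at C2.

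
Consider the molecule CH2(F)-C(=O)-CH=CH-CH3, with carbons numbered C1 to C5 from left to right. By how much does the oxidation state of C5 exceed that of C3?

-2

C5: 1C, 3H → 0 − 3 = -3
C3: 3C, 1H → 0 − 1 = -1
Difference: -3 − (-1) = -2.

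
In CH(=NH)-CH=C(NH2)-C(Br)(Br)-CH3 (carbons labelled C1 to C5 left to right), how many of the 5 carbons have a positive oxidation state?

3

Tallying each carbon's bonds:
C1: 1C, 1H, 2N → 0 − 1 + 2 = +1
C2: 3C, 1H → 0 − 1 = -1
C3: 3C, 1N → 0 + 1 = +1
C4: 2C, 2Br → 0 + 2 = +2
C5: 1C, 3H → 0 − 3 = -3
3 carbons (C1, C3, C4) meet the condition.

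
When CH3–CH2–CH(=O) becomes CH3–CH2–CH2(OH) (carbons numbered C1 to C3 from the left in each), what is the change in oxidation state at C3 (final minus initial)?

Before: C3 has 1 bond to C, 1 bond to H, 2 bonds to O → oxidation state +1.
After: C3 has 1 bond to C, 2 bonds to H, 1 bond to O → oxidation state -1.
Δ = -1 − (+1) = -2, so this is a reduction at C3.

-2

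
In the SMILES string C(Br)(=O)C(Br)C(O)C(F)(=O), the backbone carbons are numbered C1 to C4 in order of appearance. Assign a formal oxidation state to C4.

Count +1 for every bond to an atom more electronegative than carbon and −1 for every bond to one less electronegative; C–C bonds are 0.
C4 has one bond to C (0), one bond to F (+1), a double bond to O (2×+1 = +2).
Oxidation state = 0 + 1 + 2 = +3.

+3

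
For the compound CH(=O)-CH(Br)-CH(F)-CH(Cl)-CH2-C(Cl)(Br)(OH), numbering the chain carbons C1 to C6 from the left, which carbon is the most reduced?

C5

Each bond to a more electronegative atom (O, N, halogen) counts +1, each bond to a less electronegative atom (H, metal, B, Si) counts −1, and each C–C bond counts 0. Tallying each carbon:
C1: 1C, 1H, 2O → 0 − 1 + 2 = +1
C2: 2C, 1H, 1Br → 0 − 1 + 1 = 0
C3: 2C, 1H, 1F → 0 − 1 + 1 = 0
C4: 2C, 1H, 1Cl → 0 − 1 + 1 = 0
C5: 2C, 2H → 0 − 2 = -2
C6: 1C, 1O, 1Cl, 1Br → 0 + 1 + 1 + 1 = +3
The most reduced carbon is C5 at -2.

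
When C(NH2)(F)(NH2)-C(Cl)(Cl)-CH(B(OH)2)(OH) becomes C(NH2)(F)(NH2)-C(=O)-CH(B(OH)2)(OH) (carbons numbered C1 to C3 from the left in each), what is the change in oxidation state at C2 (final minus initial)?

Before: C2 has 2 bonds to C, 2 bonds to Cl → oxidation state +2.
After: C2 has 2 bonds to C, 2 bonds to O → oxidation state +2.
Δ = +2 − (+2) = 0, so no net redox change at C2.

0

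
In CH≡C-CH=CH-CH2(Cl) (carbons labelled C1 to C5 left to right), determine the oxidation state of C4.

C4 has a double bond to C (2×0 = 0), one bond to C (0), one bond to H (-1).
Oxidation state = 0 + 0 − 1 = -1.

-1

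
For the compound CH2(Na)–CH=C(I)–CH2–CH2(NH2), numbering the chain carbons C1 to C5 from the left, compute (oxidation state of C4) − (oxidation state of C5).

C4: 2C, 2H → 0 − 2 = -2
C5: 1C, 2H, 1N → 0 − 2 + 1 = -1
Difference: -2 − (-1) = -1.

-1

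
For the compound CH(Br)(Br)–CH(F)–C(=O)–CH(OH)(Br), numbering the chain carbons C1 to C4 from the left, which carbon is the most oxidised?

Tallying each carbon's bonds:
C1: 1C, 1H, 2Br → 0 − 1 + 2 = +1
C2: 2C, 1H, 1F → 0 − 1 + 1 = 0
C3: 2C, 2O → 0 + 2 = +2
C4: 1C, 1H, 1O, 1Br → 0 − 1 + 1 + 1 = +1
The most oxidised carbon is C3 at +2.

C3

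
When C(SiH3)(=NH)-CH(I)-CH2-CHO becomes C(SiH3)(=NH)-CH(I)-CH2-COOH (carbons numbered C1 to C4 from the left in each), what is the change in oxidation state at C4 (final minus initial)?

Before: C4 has 1 bond to C, 1 bond to H, 2 bonds to O → oxidation state +1.
After: C4 has 1 bond to C, 3 bonds to O → oxidation state +3.
Δ = +3 − (+1) = +2, so this is an oxidation at C4.

+2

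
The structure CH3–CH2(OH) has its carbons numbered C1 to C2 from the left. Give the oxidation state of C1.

-3

Bonds to more-electronegative neighbours contribute +1 each, bonds to H or metals contribute −1 each, and C–C bonds contribute 0.
C1 has one bond to C (0), one bond to H (-1), one bond to H (-1), one bond to H (-1).
Oxidation state = 0 − 1 − 1 − 1 = -3.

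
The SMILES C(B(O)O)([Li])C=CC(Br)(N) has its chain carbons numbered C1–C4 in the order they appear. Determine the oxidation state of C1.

-3

Bonds to more-electronegative neighbours contribute +1 each, bonds to H or metals contribute −1 each, and C–C bonds contribute 0.
C1 has one bond to C (0), one bond to B (-1), one bond to H (-1), one bond to Li (-1).
Oxidation state = 0 − 1 − 1 − 1 = -3.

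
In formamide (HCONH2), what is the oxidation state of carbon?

Assign +1 per bond to O/N/halogen, −1 per bond to H or an electropositive element, and 0 per bond to carbon.
The carbon has one bond to H (-1), a double bond to O (2×+1 = +2), one bond to N (+1).
Oxidation state = -1 + 2 + 1 = +2.

+2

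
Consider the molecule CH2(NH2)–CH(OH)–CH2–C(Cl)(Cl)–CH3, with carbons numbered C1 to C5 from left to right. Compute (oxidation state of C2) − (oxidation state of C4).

-2

C2: 2C, 1H, 1O → 0 − 1 + 1 = 0
C4: 2C, 2Cl → 0 + 2 = +2
Difference: 0 − (+2) = -2.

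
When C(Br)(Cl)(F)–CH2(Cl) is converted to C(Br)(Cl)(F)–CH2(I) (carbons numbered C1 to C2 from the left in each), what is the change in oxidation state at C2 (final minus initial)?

Before: C2 has 1 bond to C, 2 bonds to H, 1 bond to Cl → oxidation state -1.
After: C2 has 1 bond to C, 2 bonds to H, 1 bond to I → oxidation state -1.
Δ = -1 − (-1) = 0, so no net redox change at C2.

0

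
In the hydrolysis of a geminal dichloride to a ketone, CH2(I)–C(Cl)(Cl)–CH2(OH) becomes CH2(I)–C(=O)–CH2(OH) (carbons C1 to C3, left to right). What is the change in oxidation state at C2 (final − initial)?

0

Before: C2 has 2 bonds to C, 2 bonds to Cl → oxidation state +2.
After: C2 has 2 bonds to C, 2 bonds to O → oxidation state +2.
Δ = +2 − (+2) = 0, so no net redox change at C2.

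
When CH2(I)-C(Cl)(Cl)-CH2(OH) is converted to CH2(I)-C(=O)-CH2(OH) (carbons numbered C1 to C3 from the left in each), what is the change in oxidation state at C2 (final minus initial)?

0

Before: C2 has 2 bonds to C, 2 bonds to Cl → oxidation state +2.
After: C2 has 2 bonds to C, 2 bonds to O → oxidation state +2.
Δ = +2 − (+2) = 0, so no net redox change at C2.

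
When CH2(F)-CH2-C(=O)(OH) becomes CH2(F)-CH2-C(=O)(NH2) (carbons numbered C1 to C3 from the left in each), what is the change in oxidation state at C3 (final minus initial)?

0

Before: C3 has 1 bond to C, 3 bonds to O → oxidation state +3.
After: C3 has 1 bond to C, 2 bonds to O, 1 bond to N → oxidation state +3.
Δ = +3 − (+3) = 0, so no net redox change at C3.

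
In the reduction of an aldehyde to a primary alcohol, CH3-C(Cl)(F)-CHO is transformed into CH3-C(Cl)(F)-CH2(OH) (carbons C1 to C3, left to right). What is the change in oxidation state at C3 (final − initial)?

Before: C3 has 1 bond to C, 1 bond to H, 2 bonds to O → oxidation state +1.
After: C3 has 1 bond to C, 2 bonds to H, 1 bond to O → oxidation state -1.
Δ = -1 − (+1) = -2, so this is a reduction at C3.

-2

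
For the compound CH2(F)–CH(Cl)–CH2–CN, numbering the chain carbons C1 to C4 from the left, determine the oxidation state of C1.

Bonds to more-electronegative neighbours contribute +1 each, bonds to H or metals contribute −1 each, and C–C bonds contribute 0.
C1 has one bond to C (0), one bond to F (+1), one bond to H (-1), one bond to H (-1).
Oxidation state = 0 + 1 − 1 − 1 = -1.

-1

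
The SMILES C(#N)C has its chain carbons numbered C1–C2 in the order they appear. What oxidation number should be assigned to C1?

Each bond to a more electronegative atom (O, N, halogen) counts +1, each bond to a less electronegative atom (H, metal, B, Si) counts −1, and each C–C bond counts 0.
C1 has one bond to C (0), a triple bond to N (3×+1 = +3).
Oxidation state = 0 + 3 = +3.

+3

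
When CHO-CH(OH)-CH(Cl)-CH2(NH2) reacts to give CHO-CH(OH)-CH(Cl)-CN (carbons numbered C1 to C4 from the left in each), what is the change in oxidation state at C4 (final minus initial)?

+4

Before: C4 has 1 bond to C, 2 bonds to H, 1 bond to N → oxidation state -1.
After: C4 has 1 bond to C, 3 bonds to N → oxidation state +3.
Δ = +3 − (-1) = +4, so this is an oxidation at C4.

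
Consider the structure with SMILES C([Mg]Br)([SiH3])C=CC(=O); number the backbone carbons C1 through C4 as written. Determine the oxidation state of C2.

-1

C2 has one bond to C (0), a double bond to C (2×0 = 0), one bond to H (-1).
Oxidation state = 0 + 0 − 1 = -1.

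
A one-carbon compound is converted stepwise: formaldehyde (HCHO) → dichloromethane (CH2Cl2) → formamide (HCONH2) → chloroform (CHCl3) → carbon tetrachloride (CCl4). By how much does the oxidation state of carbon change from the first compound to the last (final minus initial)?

+4

Carbon oxidation states along the series — formaldehyde: 0, dichloromethane: 0, formamide: +2, chloroform: +2, carbon tetrachloride: +4.
Net change = +4 − (0) = +4.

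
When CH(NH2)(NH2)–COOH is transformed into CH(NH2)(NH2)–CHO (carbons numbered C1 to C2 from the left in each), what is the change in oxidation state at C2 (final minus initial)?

Before: C2 has 1 bond to C, 3 bonds to O → oxidation state +3.
After: C2 has 1 bond to C, 1 bond to H, 2 bonds to O → oxidation state +1.
Δ = +1 − (+3) = -2, so this is a reduction at C2.

-2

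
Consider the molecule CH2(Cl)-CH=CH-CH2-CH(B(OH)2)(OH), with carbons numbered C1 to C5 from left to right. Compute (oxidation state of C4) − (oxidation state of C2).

C4: 2C, 2H → 0 − 2 = -2
C2: 3C, 1H → 0 − 1 = -1
Difference: -2 − (-1) = -1.

-1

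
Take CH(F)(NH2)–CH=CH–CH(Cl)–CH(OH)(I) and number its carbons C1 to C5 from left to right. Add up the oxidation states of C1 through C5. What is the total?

Tallying each carbon's bonds:
C1: 1C, 1H, 1N, 1F → 0 − 1 + 1 + 1 = +1
C2: 3C, 1H → 0 − 1 = -1
C3: 3C, 1H → 0 − 1 = -1
C4: 2C, 1H, 1Cl → 0 − 1 + 1 = 0
C5: 1C, 1H, 1O, 1I → 0 − 1 + 1 + 1 = +1
Sum = +1 − 1 − 1 + 0 + 1 = 0.

0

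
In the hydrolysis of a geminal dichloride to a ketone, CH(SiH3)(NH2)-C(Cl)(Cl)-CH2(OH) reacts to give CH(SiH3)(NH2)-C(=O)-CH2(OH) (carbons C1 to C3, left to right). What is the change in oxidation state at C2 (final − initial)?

0

Before: C2 has 2 bonds to C, 2 bonds to Cl → oxidation state +2.
After: C2 has 2 bonds to C, 2 bonds to O → oxidation state +2.
Δ = +2 − (+2) = 0, so no net redox change at C2.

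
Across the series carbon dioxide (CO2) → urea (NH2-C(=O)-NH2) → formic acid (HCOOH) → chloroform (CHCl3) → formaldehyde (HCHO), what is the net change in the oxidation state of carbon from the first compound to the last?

Carbon oxidation states along the series — carbon dioxide: +4, urea: +4, formic acid: +2, chloroform: +2, formaldehyde: 0.
Net change = 0 − (+4) = -4.

-4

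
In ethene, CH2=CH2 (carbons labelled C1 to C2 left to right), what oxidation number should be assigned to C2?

-2

C2 has one bond to H (-1), one bond to H (-1), a double bond to C (2×0 = 0).
Oxidation state = -1 − 1 + 0 = -2.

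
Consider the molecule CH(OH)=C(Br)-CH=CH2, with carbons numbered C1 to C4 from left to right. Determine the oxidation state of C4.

C4 has a double bond to C (2×0 = 0), one bond to H (-1), one bond to H (-1).
Oxidation state = 0 − 1 − 1 = -2.

-2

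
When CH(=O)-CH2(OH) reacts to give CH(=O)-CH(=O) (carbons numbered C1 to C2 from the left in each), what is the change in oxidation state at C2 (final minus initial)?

+2

Before: C2 has 1 bond to C, 2 bonds to H, 1 bond to O → oxidation state -1.
After: C2 has 1 bond to C, 1 bond to H, 2 bonds to O → oxidation state +1.
Δ = +1 − (-1) = +2, so this is an oxidation at C2.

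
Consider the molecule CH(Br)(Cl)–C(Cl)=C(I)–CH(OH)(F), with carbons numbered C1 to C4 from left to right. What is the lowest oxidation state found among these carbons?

+1

Tallying each carbon's bonds:
C1: 1C, 1H, 1Cl, 1Br → 0 − 1 + 1 + 1 = +1
C2: 3C, 1Cl → 0 + 1 = +1
C3: 3C, 1I → 0 + 1 = +1
C4: 1C, 1H, 1O, 1F → 0 − 1 + 1 + 1 = +1
The lowest value is +1.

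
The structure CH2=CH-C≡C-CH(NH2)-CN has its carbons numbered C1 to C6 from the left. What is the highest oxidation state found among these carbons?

Count +1 for every bond to an atom more electronegative than carbon and −1 for every bond to one less electronegative; C–C bonds are 0. Tallying each carbon:
C1: 2C, 2H → 0 − 2 = -2
C2: 3C, 1H → 0 − 1 = -1
C3: 4C → 0 = 0
C4: 4C → 0 = 0
C5: 2C, 1H, 1N → 0 − 1 + 1 = 0
C6: 1C, 3N → 0 + 3 = +3
The highest value is +3.

+3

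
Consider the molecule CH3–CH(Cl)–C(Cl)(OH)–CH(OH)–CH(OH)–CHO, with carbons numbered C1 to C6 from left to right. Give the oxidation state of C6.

C6 has one bond to C (0), one bond to H (-1), a double bond to O (2×+1 = +2).
Oxidation state = 0 − 1 + 2 = +1.

+1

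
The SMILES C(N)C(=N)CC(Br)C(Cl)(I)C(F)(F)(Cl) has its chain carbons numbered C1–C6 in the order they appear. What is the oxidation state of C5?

+2

Each bond to a more electronegative atom (O, N, halogen) counts +1, each bond to a less electronegative atom (H, metal, B, Si) counts −1, and each C–C bond counts 0.
C5 has one bond to C (0), one bond to C (0), one bond to Cl (+1), one bond to I (+1).
Oxidation state = 0 + 0 + 1 + 1 = +2.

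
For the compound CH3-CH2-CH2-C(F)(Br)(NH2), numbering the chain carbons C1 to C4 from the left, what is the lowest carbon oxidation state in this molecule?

Assign +1 per bond to O/N/halogen, −1 per bond to H or an electropositive element, and 0 per bond to carbon. Tallying each carbon:
C1: 1C, 3H → 0 − 3 = -3
C2: 2C, 2H → 0 − 2 = -2
C3: 2C, 2H → 0 − 2 = -2
C4: 1C, 1N, 1F, 1Br → 0 + 1 + 1 + 1 = +3
The lowest value is -3.

-3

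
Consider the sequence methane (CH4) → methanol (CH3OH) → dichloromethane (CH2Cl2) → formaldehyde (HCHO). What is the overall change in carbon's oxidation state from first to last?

Carbon oxidation states along the series — methane: -4, methanol: -2, dichloromethane: 0, formaldehyde: 0.
Net change = 0 − (-4) = +4.

+4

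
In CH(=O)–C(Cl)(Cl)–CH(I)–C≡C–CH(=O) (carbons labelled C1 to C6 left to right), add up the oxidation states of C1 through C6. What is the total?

+4

Tallying each carbon's bonds:
C1: 1C, 1H, 2O → 0 − 1 + 2 = +1
C2: 2C, 2Cl → 0 + 2 = +2
C3: 2C, 1H, 1I → 0 − 1 + 1 = 0
C4: 4C → 0 = 0
C5: 4C → 0 = 0
C6: 1C, 1H, 2O → 0 − 1 + 2 = +1
Sum = +1 + 2 + 0 + 0 + 0 + 1 = +4.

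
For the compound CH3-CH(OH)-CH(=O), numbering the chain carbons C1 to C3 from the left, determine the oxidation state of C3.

Count +1 for every bond to an atom more electronegative than carbon and −1 for every bond to one less electronegative; C–C bonds are 0.
C3 has one bond to C (0), one bond to H (-1), a double bond to O (2×+1 = +2).
Oxidation state = 0 − 1 + 2 = +1.

+1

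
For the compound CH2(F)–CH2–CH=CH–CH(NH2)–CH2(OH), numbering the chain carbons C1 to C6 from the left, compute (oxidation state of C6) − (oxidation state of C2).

+1

C6: 1C, 2H, 1O → 0 − 2 + 1 = -1
C2: 2C, 2H → 0 − 2 = -2
Difference: -1 − (-2) = +1.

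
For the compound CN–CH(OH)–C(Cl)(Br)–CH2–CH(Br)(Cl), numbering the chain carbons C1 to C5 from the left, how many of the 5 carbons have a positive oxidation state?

3

Bonds to more-electronegative neighbours contribute +1 each, bonds to H or metals contribute −1 each, and C–C bonds contribute 0. Tallying each carbon:
C1: 1C, 3N → 0 + 3 = +3
C2: 2C, 1H, 1O → 0 − 1 + 1 = 0
C3: 2C, 1Cl, 1Br → 0 + 1 + 1 = +2
C4: 2C, 2H → 0 − 2 = -2
C5: 1C, 1H, 1Cl, 1Br → 0 − 1 + 1 + 1 = +1
3 carbons (C1, C3, C5) meet the condition.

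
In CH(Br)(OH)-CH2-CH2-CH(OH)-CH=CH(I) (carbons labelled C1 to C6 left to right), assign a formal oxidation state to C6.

0

C6 has a double bond to C (2×0 = 0), one bond to H (-1), one bond to I (+1).
Oxidation state = 0 − 1 + 1 = 0.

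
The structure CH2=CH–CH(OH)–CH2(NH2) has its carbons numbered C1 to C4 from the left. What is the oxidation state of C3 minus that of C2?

+1

C3: 2C, 1H, 1O → 0 − 1 + 1 = 0
C2: 3C, 1H → 0 − 1 = -1
Difference: 0 − (-1) = +1.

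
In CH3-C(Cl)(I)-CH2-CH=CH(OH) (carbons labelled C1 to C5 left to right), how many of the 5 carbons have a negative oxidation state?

3

Tallying each carbon's bonds:
C1: 1C, 3H → 0 − 3 = -3
C2: 2C, 1Cl, 1I → 0 + 1 + 1 = +2
C3: 2C, 2H → 0 − 2 = -2
C4: 3C, 1H → 0 − 1 = -1
C5: 2C, 1H, 1O → 0 − 1 + 1 = 0
3 carbons (C1, C3, C4) meet the condition.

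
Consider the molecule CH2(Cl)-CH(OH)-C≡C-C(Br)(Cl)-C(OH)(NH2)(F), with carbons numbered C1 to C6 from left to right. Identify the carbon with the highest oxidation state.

Count +1 for every bond to an atom more electronegative than carbon and −1 for every bond to one less electronegative; C–C bonds are 0. Tallying each carbon:
C1: 1C, 2H, 1Cl → 0 − 2 + 1 = -1
C2: 2C, 1H, 1O → 0 − 1 + 1 = 0
C3: 4C → 0 = 0
C4: 4C → 0 = 0
C5: 2C, 1Cl, 1Br → 0 + 1 + 1 = +2
C6: 1C, 1O, 1N, 1F → 0 + 1 + 1 + 1 = +3
The most oxidised carbon is C6 at +3.

C6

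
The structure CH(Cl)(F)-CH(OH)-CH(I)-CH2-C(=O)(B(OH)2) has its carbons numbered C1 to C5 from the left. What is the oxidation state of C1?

+1

C1 has one bond to C (0), one bond to H (-1), one bond to Cl (+1), one bond to F (+1).
Oxidation state = 0 − 1 + 1 + 1 = +1.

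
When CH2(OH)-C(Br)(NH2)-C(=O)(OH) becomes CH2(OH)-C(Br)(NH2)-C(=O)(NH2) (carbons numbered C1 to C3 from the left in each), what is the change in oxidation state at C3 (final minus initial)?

Before: C3 has 1 bond to C, 3 bonds to O → oxidation state +3.
After: C3 has 1 bond to C, 2 bonds to O, 1 bond to N → oxidation state +3.
Δ = +3 − (+3) = 0, so no net redox change at C3.

0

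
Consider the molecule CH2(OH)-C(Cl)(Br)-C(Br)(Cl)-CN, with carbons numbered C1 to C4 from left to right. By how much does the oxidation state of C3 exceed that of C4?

-1

C3: 2C, 1Cl, 1Br → 0 + 1 + 1 = +2
C4: 1C, 3N → 0 + 3 = +3
Difference: +2 − (+3) = -1.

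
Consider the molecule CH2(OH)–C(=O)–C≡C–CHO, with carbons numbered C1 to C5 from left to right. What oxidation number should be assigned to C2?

+2

Bonds to more-electronegative neighbours contribute +1 each, bonds to H or metals contribute −1 each, and C–C bonds contribute 0.
C2 has one bond to C (0), one bond to C (0), a double bond to O (2×+1 = +2).
Oxidation state = 0 + 0 + 2 = +2.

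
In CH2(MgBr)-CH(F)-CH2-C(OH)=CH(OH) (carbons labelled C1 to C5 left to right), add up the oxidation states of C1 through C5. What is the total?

Tallying each carbon's bonds:
C1: 1C, 2H, 1Mg → 0 − 2 − 1 = -3
C2: 2C, 1H, 1F → 0 − 1 + 1 = 0
C3: 2C, 2H → 0 − 2 = -2
C4: 3C, 1O → 0 + 1 = +1
C5: 2C, 1H, 1O → 0 − 1 + 1 = 0
Sum = -3 + 0 − 2 + 1 + 0 = -4.

-4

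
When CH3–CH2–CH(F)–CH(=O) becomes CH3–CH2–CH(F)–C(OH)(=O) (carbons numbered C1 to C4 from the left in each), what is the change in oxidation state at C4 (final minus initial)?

Before: C4 has 1 bond to C, 1 bond to H, 2 bonds to O → oxidation state +1.
After: C4 has 1 bond to C, 3 bonds to O → oxidation state +3.
Δ = +3 − (+1) = +2, so this is an oxidation at C4.

+2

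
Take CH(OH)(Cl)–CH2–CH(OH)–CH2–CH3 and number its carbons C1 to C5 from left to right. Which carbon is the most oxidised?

C1

Tallying each carbon's bonds:
C1: 1C, 1H, 1O, 1Cl → 0 − 1 + 1 + 1 = +1
C2: 2C, 2H → 0 − 2 = -2
C3: 2C, 1H, 1O → 0 − 1 + 1 = 0
C4: 2C, 2H → 0 − 2 = -2
C5: 1C, 3H → 0 − 3 = -3
The most oxidised carbon is C1 at +1.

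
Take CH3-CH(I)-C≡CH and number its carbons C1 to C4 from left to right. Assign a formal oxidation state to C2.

Bonds to more-electronegative neighbours contribute +1 each, bonds to H or metals contribute −1 each, and C–C bonds contribute 0.
C2 has one bond to C (0), one bond to C (0), one bond to H (-1), one bond to I (+1).
Oxidation state = 0 + 0 − 1 + 1 = 0.

0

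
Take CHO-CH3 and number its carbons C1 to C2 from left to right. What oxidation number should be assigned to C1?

+1

Each bond to a more electronegative atom (O, N, halogen) counts +1, each bond to a less electronegative atom (H, metal, B, Si) counts −1, and each C–C bond counts 0.
C1 has one bond to C (0), one bond to H (-1), a double bond to O (2×+1 = +2).
Oxidation state = 0 − 1 + 2 = +1.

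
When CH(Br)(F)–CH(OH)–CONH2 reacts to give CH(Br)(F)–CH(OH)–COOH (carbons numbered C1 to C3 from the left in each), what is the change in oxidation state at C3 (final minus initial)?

0

Before: C3 has 1 bond to C, 2 bonds to O, 1 bond to N → oxidation state +3.
After: C3 has 1 bond to C, 3 bonds to O → oxidation state +3.
Δ = +3 − (+3) = 0, so no net redox change at C3.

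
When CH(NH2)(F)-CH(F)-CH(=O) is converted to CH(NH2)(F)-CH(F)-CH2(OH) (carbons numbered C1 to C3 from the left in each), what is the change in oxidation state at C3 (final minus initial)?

Before: C3 has 1 bond to C, 1 bond to H, 2 bonds to O → oxidation state +1.
After: C3 has 1 bond to C, 2 bonds to H, 1 bond to O → oxidation state -1.
Δ = -1 − (+1) = -2, so this is a reduction at C3.

-2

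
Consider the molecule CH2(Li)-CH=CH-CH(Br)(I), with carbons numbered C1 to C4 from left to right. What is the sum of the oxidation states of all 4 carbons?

Tallying each carbon's bonds:
C1: 1C, 2H, 1Li → 0 − 2 − 1 = -3
C2: 3C, 1H → 0 − 1 = -1
C3: 3C, 1H → 0 − 1 = -1
C4: 1C, 1H, 1Br, 1I → 0 − 1 + 1 + 1 = +1
Sum = -3 − 1 − 1 + 1 = -4.

-4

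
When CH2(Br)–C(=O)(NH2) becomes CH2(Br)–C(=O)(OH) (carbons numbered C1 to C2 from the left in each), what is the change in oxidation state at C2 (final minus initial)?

0

Before: C2 has 1 bond to C, 2 bonds to O, 1 bond to N → oxidation state +3.
After: C2 has 1 bond to C, 3 bonds to O → oxidation state +3.
Δ = +3 − (+3) = 0, so no net redox change at C2.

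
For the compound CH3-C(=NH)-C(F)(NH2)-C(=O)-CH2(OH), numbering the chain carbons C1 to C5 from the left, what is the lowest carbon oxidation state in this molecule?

-3

Tallying each carbon's bonds:
C1: 1C, 3H → 0 − 3 = -3
C2: 2C, 2N → 0 + 2 = +2
C3: 2C, 1N, 1F → 0 + 1 + 1 = +2
C4: 2C, 2O → 0 + 2 = +2
C5: 1C, 2H, 1O → 0 − 2 + 1 = -1
The lowest value is -3.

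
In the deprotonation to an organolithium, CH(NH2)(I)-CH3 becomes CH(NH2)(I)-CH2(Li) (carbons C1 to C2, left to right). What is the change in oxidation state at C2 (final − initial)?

Before: C2 has 1 bond to C, 3 bonds to H → oxidation state -3.
After: C2 has 1 bond to C, 2 bonds to H, 1 bond to Li → oxidation state -3.
Δ = -3 − (-3) = 0, so no net redox change at C2.

0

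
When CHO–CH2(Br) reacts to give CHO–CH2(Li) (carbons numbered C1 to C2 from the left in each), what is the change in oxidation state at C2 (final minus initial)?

-2

Before: C2 has 1 bond to C, 2 bonds to H, 1 bond to Br → oxidation state -1.
After: C2 has 1 bond to C, 2 bonds to H, 1 bond to Li → oxidation state -3.
Δ = -3 − (-1) = -2, so this is a reduction at C2.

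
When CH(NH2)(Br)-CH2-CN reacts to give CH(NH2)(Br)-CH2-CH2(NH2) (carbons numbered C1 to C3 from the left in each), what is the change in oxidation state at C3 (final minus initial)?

Before: C3 has 1 bond to C, 3 bonds to N → oxidation state +3.
After: C3 has 1 bond to C, 2 bonds to H, 1 bond to N → oxidation state -1.
Δ = -1 − (+3) = -4, so this is a reduction at C3.

-4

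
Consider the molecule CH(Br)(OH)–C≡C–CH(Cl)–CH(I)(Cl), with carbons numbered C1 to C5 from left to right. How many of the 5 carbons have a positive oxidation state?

2

Tallying each carbon's bonds:
C1: 1C, 1H, 1O, 1Br → 0 − 1 + 1 + 1 = +1
C2: 4C → 0 = 0
C3: 4C → 0 = 0
C4: 2C, 1H, 1Cl → 0 − 1 + 1 = 0
C5: 1C, 1H, 1Cl, 1I → 0 − 1 + 1 + 1 = +1
2 carbons (C1, C5) meet the condition.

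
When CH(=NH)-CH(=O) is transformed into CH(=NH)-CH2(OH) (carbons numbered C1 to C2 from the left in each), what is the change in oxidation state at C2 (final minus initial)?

-2

Before: C2 has 1 bond to C, 1 bond to H, 2 bonds to O → oxidation state +1.
After: C2 has 1 bond to C, 2 bonds to H, 1 bond to O → oxidation state -1.
Δ = -1 − (+1) = -2, so this is a reduction at C2.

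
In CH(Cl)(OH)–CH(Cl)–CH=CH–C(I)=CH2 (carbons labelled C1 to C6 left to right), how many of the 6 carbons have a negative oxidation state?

Tallying each carbon's bonds:
C1: 1C, 1H, 1O, 1Cl → 0 − 1 + 1 + 1 = +1
C2: 2C, 1H, 1Cl → 0 − 1 + 1 = 0
C3: 3C, 1H → 0 − 1 = -1
C4: 3C, 1H → 0 − 1 = -1
C5: 3C, 1I → 0 + 1 = +1
C6: 2C, 2H → 0 − 2 = -2
3 carbons (C3, C4, C6) meet the condition.

3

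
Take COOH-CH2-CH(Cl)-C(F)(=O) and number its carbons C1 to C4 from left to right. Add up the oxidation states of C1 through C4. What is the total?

+4

Bonds to more-electronegative neighbours contribute +1 each, bonds to H or metals contribute −1 each, and C–C bonds contribute 0. Tallying each carbon:
C1: 1C, 3O → 0 + 3 = +3
C2: 2C, 2H → 0 − 2 = -2
C3: 2C, 1H, 1Cl → 0 − 1 + 1 = 0
C4: 1C, 2O, 1F → 0 + 2 + 1 = +3
Sum = +3 − 2 + 0 + 3 = +4.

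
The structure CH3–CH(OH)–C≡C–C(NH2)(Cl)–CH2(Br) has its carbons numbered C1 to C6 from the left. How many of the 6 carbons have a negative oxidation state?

2

Bonds to more-electronegative neighbours contribute +1 each, bonds to H or metals contribute −1 each, and C–C bonds contribute 0. Tallying each carbon:
C1: 1C, 3H → 0 − 3 = -3
C2: 2C, 1H, 1O → 0 − 1 + 1 = 0
C3: 4C → 0 = 0
C4: 4C → 0 = 0
C5: 2C, 1N, 1Cl → 0 + 1 + 1 = +2
C6: 1C, 2H, 1Br → 0 − 2 + 1 = -1
2 carbons (C1, C6) meet the condition.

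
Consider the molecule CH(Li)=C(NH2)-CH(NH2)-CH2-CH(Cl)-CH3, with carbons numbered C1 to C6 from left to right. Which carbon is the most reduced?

Tallying each carbon's bonds:
C1: 2C, 1H, 1Li → 0 − 1 − 1 = -2
C2: 3C, 1N → 0 + 1 = +1
C3: 2C, 1H, 1N → 0 − 1 + 1 = 0
C4: 2C, 2H → 0 − 2 = -2
C5: 2C, 1H, 1Cl → 0 − 1 + 1 = 0
C6: 1C, 3H → 0 − 3 = -3
The most reduced carbon is C6 at -3.

C6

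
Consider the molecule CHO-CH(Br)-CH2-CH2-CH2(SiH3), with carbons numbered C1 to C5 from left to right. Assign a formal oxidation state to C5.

Each bond to a more electronegative atom (O, N, halogen) counts +1, each bond to a less electronegative atom (H, metal, B, Si) counts −1, and each C–C bond counts 0.
C5 has one bond to C (0), one bond to Si (-1), one bond to H (-1), one bond to H (-1).
Oxidation state = 0 − 1 − 1 − 1 = -3.

-3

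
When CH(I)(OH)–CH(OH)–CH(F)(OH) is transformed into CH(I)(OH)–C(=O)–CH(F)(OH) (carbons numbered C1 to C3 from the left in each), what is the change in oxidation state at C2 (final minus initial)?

Before: C2 has 2 bonds to C, 1 bond to H, 1 bond to O → oxidation state 0.
After: C2 has 2 bonds to C, 2 bonds to O → oxidation state +2.
Δ = +2 − (0) = +2, so this is an oxidation at C2.

+2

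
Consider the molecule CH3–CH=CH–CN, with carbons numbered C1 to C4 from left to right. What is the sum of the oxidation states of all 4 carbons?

-2

Count +1 for every bond to an atom more electronegative than carbon and −1 for every bond to one less electronegative; C–C bonds are 0. Tallying each carbon:
C1: 1C, 3H → 0 − 3 = -3
C2: 3C, 1H → 0 − 1 = -1
C3: 3C, 1H → 0 − 1 = -1
C4: 1C, 3N → 0 + 3 = +3
Sum = -3 − 1 − 1 + 3 = -2.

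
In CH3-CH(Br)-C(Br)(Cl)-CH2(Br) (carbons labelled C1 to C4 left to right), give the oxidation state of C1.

Assign +1 per bond to O/N/halogen, −1 per bond to H or an electropositive element, and 0 per bond to carbon.
C1 has one bond to C (0), one bond to H (-1), one bond to H (-1), one bond to H (-1).
Oxidation state = 0 − 1 − 1 − 1 = -3.

-3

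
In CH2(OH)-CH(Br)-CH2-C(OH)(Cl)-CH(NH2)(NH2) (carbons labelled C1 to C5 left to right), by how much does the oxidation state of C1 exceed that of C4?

C1: 1C, 2H, 1O → 0 − 2 + 1 = -1
C4: 2C, 1O, 1Cl → 0 + 1 + 1 = +2
Difference: -1 − (+2) = -3.

-3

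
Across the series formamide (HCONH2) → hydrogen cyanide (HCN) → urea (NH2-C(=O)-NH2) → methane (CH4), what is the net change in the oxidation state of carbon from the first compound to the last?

-6

Carbon oxidation states along the series — formamide: +2, hydrogen cyanide: +2, urea: +4, methane: -4.
Net change = -4 − (+2) = -6.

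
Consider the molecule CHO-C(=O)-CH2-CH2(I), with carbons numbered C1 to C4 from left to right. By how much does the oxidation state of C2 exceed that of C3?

+4

C2: 2C, 2O → 0 + 2 = +2
C3: 2C, 2H → 0 − 2 = -2
Difference: +2 − (-2) = +4.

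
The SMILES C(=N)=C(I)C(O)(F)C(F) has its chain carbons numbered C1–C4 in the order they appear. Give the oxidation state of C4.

Count +1 for every bond to an atom more electronegative than carbon and −1 for every bond to one less electronegative; C–C bonds are 0.
C4 has one bond to C (0), one bond to H (-1), one bond to F (+1), one bond to H (-1).
Oxidation state = 0 − 1 + 1 − 1 = -1.

-1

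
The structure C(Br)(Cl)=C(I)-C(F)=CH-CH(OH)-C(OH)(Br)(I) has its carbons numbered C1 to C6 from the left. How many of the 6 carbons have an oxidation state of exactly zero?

1

Tallying each carbon's bonds:
C1: 2C, 1Cl, 1Br → 0 + 1 + 1 = +2
C2: 3C, 1I → 0 + 1 = +1
C3: 3C, 1F → 0 + 1 = +1
C4: 3C, 1H → 0 − 1 = -1
C5: 2C, 1H, 1O → 0 − 1 + 1 = 0
C6: 1C, 1O, 1Br, 1I → 0 + 1 + 1 + 1 = +3
1 carbon (C5) meets the condition.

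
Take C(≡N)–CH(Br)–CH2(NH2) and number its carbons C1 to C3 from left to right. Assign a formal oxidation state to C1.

C1 has one bond to C (0), a triple bond to N (3×+1 = +3).
Oxidation state = 0 + 3 = +3.

+3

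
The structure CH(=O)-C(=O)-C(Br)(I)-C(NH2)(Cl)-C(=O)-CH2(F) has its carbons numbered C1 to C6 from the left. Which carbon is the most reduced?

Tallying each carbon's bonds:
C1: 1C, 1H, 2O → 0 − 1 + 2 = +1
C2: 2C, 2O → 0 + 2 = +2
C3: 2C, 1Br, 1I → 0 + 1 + 1 = +2
C4: 2C, 1N, 1Cl → 0 + 1 + 1 = +2
C5: 2C, 2O → 0 + 2 = +2
C6: 1C, 2H, 1F → 0 − 2 + 1 = -1
The most reduced carbon is C6 at -1.

C6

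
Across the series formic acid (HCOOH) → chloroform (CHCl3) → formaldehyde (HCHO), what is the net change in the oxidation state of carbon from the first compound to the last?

-2

Carbon oxidation states along the series — formic acid: +2, chloroform: +2, formaldehyde: 0.
Net change = 0 − (+2) = -2.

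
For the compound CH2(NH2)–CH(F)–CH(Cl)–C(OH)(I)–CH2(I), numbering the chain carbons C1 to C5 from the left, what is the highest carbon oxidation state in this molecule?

+2

Tallying each carbon's bonds:
C1: 1C, 2H, 1N → 0 − 2 + 1 = -1
C2: 2C, 1H, 1F → 0 − 1 + 1 = 0
C3: 2C, 1H, 1Cl → 0 − 1 + 1 = 0
C4: 2C, 1O, 1I → 0 + 1 + 1 = +2
C5: 1C, 2H, 1I → 0 − 2 + 1 = -1
The highest value is +2.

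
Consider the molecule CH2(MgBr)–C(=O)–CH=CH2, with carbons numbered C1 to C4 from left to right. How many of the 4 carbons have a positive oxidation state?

1

Count +1 for every bond to an atom more electronegative than carbon and −1 for every bond to one less electronegative; C–C bonds are 0. Tallying each carbon:
C1: 1C, 2H, 1Mg → 0 − 2 − 1 = -3
C2: 2C, 2O → 0 + 2 = +2
C3: 3C, 1H → 0 − 1 = -1
C4: 2C, 2H → 0 − 2 = -2
1 carbon (C2) meets the condition.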